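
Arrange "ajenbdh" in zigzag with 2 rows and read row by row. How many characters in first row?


Zigzag "ajenbdh" into 2 rows:
Placing characters:
  'a' => row 0
  'j' => row 1
  'e' => row 0
  'n' => row 1
  'b' => row 0
  'd' => row 1
  'h' => row 0
Rows:
  Row 0: "aebh"
  Row 1: "jnd"
First row length: 4

4


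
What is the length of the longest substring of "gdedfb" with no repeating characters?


Input: "gdedfb"
Sliding window (track last position of each char):
  Position 0 ('g'): window [0,0] length 1 -- new best
  Position 1 ('d'): window [0,1] length 2 -- new best
  Position 2 ('e'): window [0,2] length 3 -- new best
  Position 3 ('d'): repeat (last at 1), move window start to 2
  Position 3 ('d'): window [2,3] length 2
  Position 4 ('f'): window [2,4] length 3
  Position 5 ('b'): window [2,5] length 4 -- new best
Longest substring with no repeats: "edfb" with length 4

4


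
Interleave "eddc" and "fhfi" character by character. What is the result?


Interleaving "eddc" and "fhfi":
  Position 0: 'e' from first, 'f' from second => "ef"
  Position 1: 'd' from first, 'h' from second => "dh"
  Position 2: 'd' from first, 'f' from second => "df"
  Position 3: 'c' from first, 'i' from second => "ci"
Result: efdhdfci

efdhdfci


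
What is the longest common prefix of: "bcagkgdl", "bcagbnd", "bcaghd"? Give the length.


Words: bcagkgdl, bcagbnd, bcaghd
  Position 0: all 'b' => match
  Position 1: all 'c' => match
  Position 2: all 'a' => match
  Position 3: all 'g' => match
  Position 4: ('k', 'b', 'h') => mismatch, stop
LCP = "bcag" (length 4)

4


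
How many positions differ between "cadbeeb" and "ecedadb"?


Comparing "cadbeeb" and "ecedadb" position by position:
  Position 0: 'c' vs 'e' => DIFFER
  Position 1: 'a' vs 'c' => DIFFER
  Position 2: 'd' vs 'e' => DIFFER
  Position 3: 'b' vs 'd' => DIFFER
  Position 4: 'e' vs 'a' => DIFFER
  Position 5: 'e' vs 'd' => DIFFER
  Position 6: 'b' vs 'b' => same
Positions that differ: 6

6


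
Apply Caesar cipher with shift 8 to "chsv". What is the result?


Caesar cipher: shift "chsv" by 8
  'c' (pos 2) + 8 = pos 10 = 'k'
  'h' (pos 7) + 8 = pos 15 = 'p'
  's' (pos 18) + 8 = pos 0 = 'a'
  'v' (pos 21) + 8 = pos 3 = 'd'
Result: kpad

kpad


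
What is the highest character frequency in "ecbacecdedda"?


Input: ecbacecdedda
Character counts:
  'a': 2
  'b': 1
  'c': 3
  'd': 3
  'e': 3
Maximum frequency: 3

3


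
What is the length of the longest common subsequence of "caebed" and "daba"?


LCS of "caebed" and "daba"
DP table:
           d    a    b    a
      0    0    0    0    0
  c   0    0    0    0    0
  a   0    0    1    1    1
  e   0    0    1    1    1
  b   0    0    1    2    2
  e   0    0    1    2    2
  d   0    1    1    2    2
LCS length = dp[6][4] = 2

2


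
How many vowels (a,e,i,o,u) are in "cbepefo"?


Input: cbepefo
Checking each character:
  'c' at position 0: consonant
  'b' at position 1: consonant
  'e' at position 2: vowel (running total: 1)
  'p' at position 3: consonant
  'e' at position 4: vowel (running total: 2)
  'f' at position 5: consonant
  'o' at position 6: vowel (running total: 3)
Total vowels: 3

3


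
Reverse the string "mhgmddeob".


Input: mhgmddeob
Reading characters right to left:
  Position 8: 'b'
  Position 7: 'o'
  Position 6: 'e'
  Position 5: 'd'
  Position 4: 'd'
  Position 3: 'm'
  Position 2: 'g'
  Position 1: 'h'
  Position 0: 'm'
Reversed: boeddmghm

boeddmghm


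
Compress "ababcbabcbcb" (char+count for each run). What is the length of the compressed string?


Input: ababcbabcbcb
Runs:
  'a' x 1 => "a1"
  'b' x 1 => "b1"
  'a' x 1 => "a1"
  'b' x 1 => "b1"
  'c' x 1 => "c1"
  'b' x 1 => "b1"
  'a' x 1 => "a1"
  'b' x 1 => "b1"
  'c' x 1 => "c1"
  'b' x 1 => "b1"
  'c' x 1 => "c1"
  'b' x 1 => "b1"
Compressed: "a1b1a1b1c1b1a1b1c1b1c1b1"
Compressed length: 24

24


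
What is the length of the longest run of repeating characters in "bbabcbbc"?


Input: "bbabcbbc"
Scanning for longest run:
  Position 1 ('b'): continues run of 'b', length=2
  Position 2 ('a'): new char, reset run to 1
  Position 3 ('b'): new char, reset run to 1
  Position 4 ('c'): new char, reset run to 1
  Position 5 ('b'): new char, reset run to 1
  Position 6 ('b'): continues run of 'b', length=2
  Position 7 ('c'): new char, reset run to 1
Longest run: 'b' with length 2

2


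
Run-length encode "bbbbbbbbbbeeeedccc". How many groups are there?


Input: bbbbbbbbbbeeeedccc
Scanning for consecutive runs:
  Group 1: 'b' x 10 (positions 0-9)
  Group 2: 'e' x 4 (positions 10-13)
  Group 3: 'd' x 1 (positions 14-14)
  Group 4: 'c' x 3 (positions 15-17)
Total groups: 4

4


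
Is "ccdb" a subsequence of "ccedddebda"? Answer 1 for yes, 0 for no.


Check if "ccdb" is a subsequence of "ccedddebda"
Greedy scan:
  Position 0 ('c'): matches sub[0] = 'c'
  Position 1 ('c'): matches sub[1] = 'c'
  Position 2 ('e'): no match needed
  Position 3 ('d'): matches sub[2] = 'd'
  Position 4 ('d'): no match needed
  Position 5 ('d'): no match needed
  Position 6 ('e'): no match needed
  Position 7 ('b'): matches sub[3] = 'b'
  Position 8 ('d'): no match needed
  Position 9 ('a'): no match needed
All 4 characters matched => is a subsequence

1


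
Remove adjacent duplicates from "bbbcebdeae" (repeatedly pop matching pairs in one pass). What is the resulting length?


Input: bbbcebdeae
Stack-based adjacent duplicate removal:
  Read 'b': push. Stack: b
  Read 'b': matches stack top 'b' => pop. Stack: (empty)
  Read 'b': push. Stack: b
  Read 'c': push. Stack: bc
  Read 'e': push. Stack: bce
  Read 'b': push. Stack: bceb
  Read 'd': push. Stack: bcebd
  Read 'e': push. Stack: bcebde
  Read 'a': push. Stack: bcebdea
  Read 'e': push. Stack: bcebdeae
Final stack: "bcebdeae" (length 8)

8


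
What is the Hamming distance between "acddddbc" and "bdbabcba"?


Comparing "acddddbc" and "bdbabcba" position by position:
  Position 0: 'a' vs 'b' => differ
  Position 1: 'c' vs 'd' => differ
  Position 2: 'd' vs 'b' => differ
  Position 3: 'd' vs 'a' => differ
  Position 4: 'd' vs 'b' => differ
  Position 5: 'd' vs 'c' => differ
  Position 6: 'b' vs 'b' => same
  Position 7: 'c' vs 'a' => differ
Total differences (Hamming distance): 7

7


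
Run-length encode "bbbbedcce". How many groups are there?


Input: bbbbedcce
Scanning for consecutive runs:
  Group 1: 'b' x 4 (positions 0-3)
  Group 2: 'e' x 1 (positions 4-4)
  Group 3: 'd' x 1 (positions 5-5)
  Group 4: 'c' x 2 (positions 6-7)
  Group 5: 'e' x 1 (positions 8-8)
Total groups: 5

5


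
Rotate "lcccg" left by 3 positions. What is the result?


Input: "lcccg", rotate left by 3
First 3 characters: "lcc"
Remaining characters: "cg"
Concatenate remaining + first: "cg" + "lcc" = "cglcc"

cglcc


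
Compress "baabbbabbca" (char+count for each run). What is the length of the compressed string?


Input: baabbbabbca
Runs:
  'b' x 1 => "b1"
  'a' x 2 => "a2"
  'b' x 3 => "b3"
  'a' x 1 => "a1"
  'b' x 2 => "b2"
  'c' x 1 => "c1"
  'a' x 1 => "a1"
Compressed: "b1a2b3a1b2c1a1"
Compressed length: 14

14


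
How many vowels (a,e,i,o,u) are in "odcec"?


Input: odcec
Checking each character:
  'o' at position 0: vowel (running total: 1)
  'd' at position 1: consonant
  'c' at position 2: consonant
  'e' at position 3: vowel (running total: 2)
  'c' at position 4: consonant
Total vowels: 2

2


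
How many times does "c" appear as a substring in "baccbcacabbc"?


Searching for "c" in "baccbcacabbc"
Scanning each position:
  Position 0: "b" => no
  Position 1: "a" => no
  Position 2: "c" => MATCH
  Position 3: "c" => MATCH
  Position 4: "b" => no
  Position 5: "c" => MATCH
  Position 6: "a" => no
  Position 7: "c" => MATCH
  Position 8: "a" => no
  Position 9: "b" => no
  Position 10: "b" => no
  Position 11: "c" => MATCH
Total occurrences: 5

5


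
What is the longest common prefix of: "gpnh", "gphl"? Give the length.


Words: gpnh, gphl
  Position 0: all 'g' => match
  Position 1: all 'p' => match
  Position 2: ('n', 'h') => mismatch, stop
LCP = "gp" (length 2)

2


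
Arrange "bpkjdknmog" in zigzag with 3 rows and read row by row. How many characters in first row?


Zigzag "bpkjdknmog" into 3 rows:
Placing characters:
  'b' => row 0
  'p' => row 1
  'k' => row 2
  'j' => row 1
  'd' => row 0
  'k' => row 1
  'n' => row 2
  'm' => row 1
  'o' => row 0
  'g' => row 1
Rows:
  Row 0: "bdo"
  Row 1: "pjkmg"
  Row 2: "kn"
First row length: 3

3


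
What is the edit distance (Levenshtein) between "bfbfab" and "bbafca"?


Computing edit distance: "bfbfab" -> "bbafca"
DP table:
           b    b    a    f    c    a
      0    1    2    3    4    5    6
  b   1    0    1    2    3    4    5
  f   2    1    1    2    2    3    4
  b   3    2    1    2    3    3    4
  f   4    3    2    2    2    3    4
  a   5    4    3    2    3    3    3
  b   6    5    4    3    3    4    4
Edit distance = dp[6][6] = 4

4


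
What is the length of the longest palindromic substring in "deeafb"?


Input: "deeafb"
Checking substrings for palindromes:
  [1:3] "ee" (len 2) => palindrome
Longest palindromic substring: "ee" with length 2

2


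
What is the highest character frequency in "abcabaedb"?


Input: abcabaedb
Character counts:
  'a': 3
  'b': 3
  'c': 1
  'd': 1
  'e': 1
Maximum frequency: 3

3


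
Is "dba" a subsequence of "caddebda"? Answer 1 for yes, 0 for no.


Check if "dba" is a subsequence of "caddebda"
Greedy scan:
  Position 0 ('c'): no match needed
  Position 1 ('a'): no match needed
  Position 2 ('d'): matches sub[0] = 'd'
  Position 3 ('d'): no match needed
  Position 4 ('e'): no match needed
  Position 5 ('b'): matches sub[1] = 'b'
  Position 6 ('d'): no match needed
  Position 7 ('a'): matches sub[2] = 'a'
All 3 characters matched => is a subsequence

1


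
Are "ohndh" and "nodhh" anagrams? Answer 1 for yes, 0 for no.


Strings: "ohndh", "nodhh"
Sorted first:  dhhno
Sorted second: dhhno
Sorted forms match => anagrams

1


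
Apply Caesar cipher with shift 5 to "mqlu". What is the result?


Caesar cipher: shift "mqlu" by 5
  'm' (pos 12) + 5 = pos 17 = 'r'
  'q' (pos 16) + 5 = pos 21 = 'v'
  'l' (pos 11) + 5 = pos 16 = 'q'
  'u' (pos 20) + 5 = pos 25 = 'z'
Result: rvqz

rvqz


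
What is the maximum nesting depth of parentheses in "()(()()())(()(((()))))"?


Input: "()(()()())(()(((()))))"
Tracking depth:
  Position 0 '(': depth becomes 1
  Position 1 ')': depth becomes 0
  Position 2 '(': depth becomes 1
  Position 3 '(': depth becomes 2
  Position 4 ')': depth becomes 1
  Position 5 '(': depth becomes 2
  Position 6 ')': depth becomes 1
  Position 7 '(': depth becomes 2
  Position 8 ')': depth becomes 1
  Position 9 ')': depth becomes 0
  Position 10 '(': depth becomes 1
  Position 11 '(': depth becomes 2
  Position 12 ')': depth becomes 1
  Position 13 '(': depth becomes 2
  Position 14 '(': depth becomes 3
  Position 15 '(': depth becomes 4
  Position 16 '(': depth becomes 5
  Position 17 ')': depth becomes 4
  Position 18 ')': depth becomes 3
  Position 19 ')': depth becomes 2
  Position 20 ')': depth becomes 1
  Position 21 ')': depth becomes 0
Maximum depth reached: 5

5


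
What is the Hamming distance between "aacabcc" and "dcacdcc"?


Comparing "aacabcc" and "dcacdcc" position by position:
  Position 0: 'a' vs 'd' => differ
  Position 1: 'a' vs 'c' => differ
  Position 2: 'c' vs 'a' => differ
  Position 3: 'a' vs 'c' => differ
  Position 4: 'b' vs 'd' => differ
  Position 5: 'c' vs 'c' => same
  Position 6: 'c' vs 'c' => same
Total differences (Hamming distance): 5

5


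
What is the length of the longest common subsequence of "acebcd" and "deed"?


LCS of "acebcd" and "deed"
DP table:
           d    e    e    d
      0    0    0    0    0
  a   0    0    0    0    0
  c   0    0    0    0    0
  e   0    0    1    1    1
  b   0    0    1    1    1
  c   0    0    1    1    1
  d   0    1    1    1    2
LCS length = dp[6][4] = 2

2


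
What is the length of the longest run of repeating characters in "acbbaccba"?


Input: "acbbaccba"
Scanning for longest run:
  Position 1 ('c'): new char, reset run to 1
  Position 2 ('b'): new char, reset run to 1
  Position 3 ('b'): continues run of 'b', length=2
  Position 4 ('a'): new char, reset run to 1
  Position 5 ('c'): new char, reset run to 1
  Position 6 ('c'): continues run of 'c', length=2
  Position 7 ('b'): new char, reset run to 1
  Position 8 ('a'): new char, reset run to 1
Longest run: 'b' with length 2

2


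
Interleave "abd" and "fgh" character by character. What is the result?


Interleaving "abd" and "fgh":
  Position 0: 'a' from first, 'f' from second => "af"
  Position 1: 'b' from first, 'g' from second => "bg"
  Position 2: 'd' from first, 'h' from second => "dh"
Result: afbgdh

afbgdh


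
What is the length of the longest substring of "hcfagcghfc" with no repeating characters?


Input: "hcfagcghfc"
Sliding window (track last position of each char):
  Position 0 ('h'): window [0,0] length 1 -- new best
  Position 1 ('c'): window [0,1] length 2 -- new best
  Position 2 ('f'): window [0,2] length 3 -- new best
  Position 3 ('a'): window [0,3] length 4 -- new best
  Position 4 ('g'): window [0,4] length 5 -- new best
  Position 5 ('c'): repeat (last at 1), move window start to 2
  Position 5 ('c'): window [2,5] length 4
  Position 6 ('g'): repeat (last at 4), move window start to 5
  Position 6 ('g'): window [5,6] length 2
  Position 7 ('h'): window [5,7] length 3
  Position 8 ('f'): window [5,8] length 4
  Position 9 ('c'): repeat (last at 5), move window start to 6
  Position 9 ('c'): window [6,9] length 4
Longest substring with no repeats: "hcfag" with length 5

5


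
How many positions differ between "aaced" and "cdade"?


Comparing "aaced" and "cdade" position by position:
  Position 0: 'a' vs 'c' => DIFFER
  Position 1: 'a' vs 'd' => DIFFER
  Position 2: 'c' vs 'a' => DIFFER
  Position 3: 'e' vs 'd' => DIFFER
  Position 4: 'd' vs 'e' => DIFFER
Positions that differ: 5

5


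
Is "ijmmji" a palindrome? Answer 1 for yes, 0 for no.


Input: ijmmji
Reversed: ijmmji
  Compare pos 0 ('i') with pos 5 ('i'): match
  Compare pos 1 ('j') with pos 4 ('j'): match
  Compare pos 2 ('m') with pos 3 ('m'): match
Result: palindrome

1


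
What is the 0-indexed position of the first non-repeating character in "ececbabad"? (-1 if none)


Input: ececbabad
Character frequencies:
  'a': 2
  'b': 2
  'c': 2
  'd': 1
  'e': 2
Scanning left to right for freq == 1:
  Position 0 ('e'): freq=2, skip
  Position 1 ('c'): freq=2, skip
  Position 2 ('e'): freq=2, skip
  Position 3 ('c'): freq=2, skip
  Position 4 ('b'): freq=2, skip
  Position 5 ('a'): freq=2, skip
  Position 6 ('b'): freq=2, skip
  Position 7 ('a'): freq=2, skip
  Position 8 ('d'): unique! => answer = 8

8


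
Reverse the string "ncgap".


Input: ncgap
Reading characters right to left:
  Position 4: 'p'
  Position 3: 'a'
  Position 2: 'g'
  Position 1: 'c'
  Position 0: 'n'
Reversed: pagcn

pagcn


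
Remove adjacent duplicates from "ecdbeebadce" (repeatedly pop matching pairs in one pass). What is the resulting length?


Input: ecdbeebadce
Stack-based adjacent duplicate removal:
  Read 'e': push. Stack: e
  Read 'c': push. Stack: ec
  Read 'd': push. Stack: ecd
  Read 'b': push. Stack: ecdb
  Read 'e': push. Stack: ecdbe
  Read 'e': matches stack top 'e' => pop. Stack: ecdb
  Read 'b': matches stack top 'b' => pop. Stack: ecd
  Read 'a': push. Stack: ecda
  Read 'd': push. Stack: ecdad
  Read 'c': push. Stack: ecdadc
  Read 'e': push. Stack: ecdadce
Final stack: "ecdadce" (length 7)

7


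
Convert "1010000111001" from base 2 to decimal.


Input: "1010000111001" in base 2
Positional expansion:
  Digit '1' (value 1) x 2^12 = 4096
  Digit '0' (value 0) x 2^11 = 0
  Digit '1' (value 1) x 2^10 = 1024
  Digit '0' (value 0) x 2^9 = 0
  Digit '0' (value 0) x 2^8 = 0
  Digit '0' (value 0) x 2^7 = 0
  Digit '0' (value 0) x 2^6 = 0
  Digit '1' (value 1) x 2^5 = 32
  Digit '1' (value 1) x 2^4 = 16
  Digit '1' (value 1) x 2^3 = 8
  Digit '0' (value 0) x 2^2 = 0
  Digit '0' (value 0) x 2^1 = 0
  Digit '1' (value 1) x 2^0 = 1
Sum = 5177

5177


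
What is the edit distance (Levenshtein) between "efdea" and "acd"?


Computing edit distance: "efdea" -> "acd"
DP table:
           a    c    d
      0    1    2    3
  e   1    1    2    3
  f   2    2    2    3
  d   3    3    3    2
  e   4    4    4    3
  a   5    4    5    4
Edit distance = dp[5][3] = 4

4


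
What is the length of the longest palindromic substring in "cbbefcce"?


Input: "cbbefcce"
Checking substrings for palindromes:
  [1:3] "bb" (len 2) => palindrome
  [5:7] "cc" (len 2) => palindrome
Longest palindromic substring: "bb" with length 2

2


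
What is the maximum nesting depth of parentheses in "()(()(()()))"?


Input: "()(()(()()))"
Tracking depth:
  Position 0 '(': depth becomes 1
  Position 1 ')': depth becomes 0
  Position 2 '(': depth becomes 1
  Position 3 '(': depth becomes 2
  Position 4 ')': depth becomes 1
  Position 5 '(': depth becomes 2
  Position 6 '(': depth becomes 3
  Position 7 ')': depth becomes 2
  Position 8 '(': depth becomes 3
  Position 9 ')': depth becomes 2
  Position 10 ')': depth becomes 1
  Position 11 ')': depth becomes 0
Maximum depth reached: 3

3


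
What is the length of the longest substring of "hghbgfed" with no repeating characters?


Input: "hghbgfed"
Sliding window (track last position of each char):
  Position 0 ('h'): window [0,0] length 1 -- new best
  Position 1 ('g'): window [0,1] length 2 -- new best
  Position 2 ('h'): repeat (last at 0), move window start to 1
  Position 2 ('h'): window [1,2] length 2
  Position 3 ('b'): window [1,3] length 3 -- new best
  Position 4 ('g'): repeat (last at 1), move window start to 2
  Position 4 ('g'): window [2,4] length 3
  Position 5 ('f'): window [2,5] length 4 -- new best
  Position 6 ('e'): window [2,6] length 5 -- new best
  Position 7 ('d'): window [2,7] length 6 -- new best
Longest substring with no repeats: "hbgfed" with length 6

6


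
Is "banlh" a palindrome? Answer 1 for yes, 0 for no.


Input: banlh
Reversed: hlnab
  Compare pos 0 ('b') with pos 4 ('h'): MISMATCH
  Compare pos 1 ('a') with pos 3 ('l'): MISMATCH
Result: not a palindrome

0


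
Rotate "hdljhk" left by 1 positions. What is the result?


Input: "hdljhk", rotate left by 1
First 1 characters: "h"
Remaining characters: "dljhk"
Concatenate remaining + first: "dljhk" + "h" = "dljhkh"

dljhkh


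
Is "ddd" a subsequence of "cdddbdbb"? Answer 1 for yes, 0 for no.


Check if "ddd" is a subsequence of "cdddbdbb"
Greedy scan:
  Position 0 ('c'): no match needed
  Position 1 ('d'): matches sub[0] = 'd'
  Position 2 ('d'): matches sub[1] = 'd'
  Position 3 ('d'): matches sub[2] = 'd'
  Position 4 ('b'): no match needed
  Position 5 ('d'): no match needed
  Position 6 ('b'): no match needed
  Position 7 ('b'): no match needed
All 3 characters matched => is a subsequence

1


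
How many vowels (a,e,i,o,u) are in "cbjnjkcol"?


Input: cbjnjkcol
Checking each character:
  'c' at position 0: consonant
  'b' at position 1: consonant
  'j' at position 2: consonant
  'n' at position 3: consonant
  'j' at position 4: consonant
  'k' at position 5: consonant
  'c' at position 6: consonant
  'o' at position 7: vowel (running total: 1)
  'l' at position 8: consonant
Total vowels: 1

1


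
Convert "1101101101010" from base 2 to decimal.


Input: "1101101101010" in base 2
Positional expansion:
  Digit '1' (value 1) x 2^12 = 4096
  Digit '1' (value 1) x 2^11 = 2048
  Digit '0' (value 0) x 2^10 = 0
  Digit '1' (value 1) x 2^9 = 512
  Digit '1' (value 1) x 2^8 = 256
  Digit '0' (value 0) x 2^7 = 0
  Digit '1' (value 1) x 2^6 = 64
  Digit '1' (value 1) x 2^5 = 32
  Digit '0' (value 0) x 2^4 = 0
  Digit '1' (value 1) x 2^3 = 8
  Digit '0' (value 0) x 2^2 = 0
  Digit '1' (value 1) x 2^1 = 2
  Digit '0' (value 0) x 2^0 = 0
Sum = 7018

7018


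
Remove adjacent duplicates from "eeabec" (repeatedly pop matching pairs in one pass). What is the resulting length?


Input: eeabec
Stack-based adjacent duplicate removal:
  Read 'e': push. Stack: e
  Read 'e': matches stack top 'e' => pop. Stack: (empty)
  Read 'a': push. Stack: a
  Read 'b': push. Stack: ab
  Read 'e': push. Stack: abe
  Read 'c': push. Stack: abec
Final stack: "abec" (length 4)

4


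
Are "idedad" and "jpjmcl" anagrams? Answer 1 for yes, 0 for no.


Strings: "idedad", "jpjmcl"
Sorted first:  adddei
Sorted second: cjjlmp
Differ at position 0: 'a' vs 'c' => not anagrams

0


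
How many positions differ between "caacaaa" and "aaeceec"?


Comparing "caacaaa" and "aaeceec" position by position:
  Position 0: 'c' vs 'a' => DIFFER
  Position 1: 'a' vs 'a' => same
  Position 2: 'a' vs 'e' => DIFFER
  Position 3: 'c' vs 'c' => same
  Position 4: 'a' vs 'e' => DIFFER
  Position 5: 'a' vs 'e' => DIFFER
  Position 6: 'a' vs 'c' => DIFFER
Positions that differ: 5

5


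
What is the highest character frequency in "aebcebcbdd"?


Input: aebcebcbdd
Character counts:
  'a': 1
  'b': 3
  'c': 2
  'd': 2
  'e': 2
Maximum frequency: 3

3


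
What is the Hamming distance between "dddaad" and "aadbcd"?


Comparing "dddaad" and "aadbcd" position by position:
  Position 0: 'd' vs 'a' => differ
  Position 1: 'd' vs 'a' => differ
  Position 2: 'd' vs 'd' => same
  Position 3: 'a' vs 'b' => differ
  Position 4: 'a' vs 'c' => differ
  Position 5: 'd' vs 'd' => same
Total differences (Hamming distance): 4

4


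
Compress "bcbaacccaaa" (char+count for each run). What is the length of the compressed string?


Input: bcbaacccaaa
Runs:
  'b' x 1 => "b1"
  'c' x 1 => "c1"
  'b' x 1 => "b1"
  'a' x 2 => "a2"
  'c' x 3 => "c3"
  'a' x 3 => "a3"
Compressed: "b1c1b1a2c3a3"
Compressed length: 12

12


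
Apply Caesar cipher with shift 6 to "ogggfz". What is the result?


Caesar cipher: shift "ogggfz" by 6
  'o' (pos 14) + 6 = pos 20 = 'u'
  'g' (pos 6) + 6 = pos 12 = 'm'
  'g' (pos 6) + 6 = pos 12 = 'm'
  'g' (pos 6) + 6 = pos 12 = 'm'
  'f' (pos 5) + 6 = pos 11 = 'l'
  'z' (pos 25) + 6 = pos 5 = 'f'
Result: ummmlf

ummmlf


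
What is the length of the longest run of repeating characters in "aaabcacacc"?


Input: "aaabcacacc"
Scanning for longest run:
  Position 1 ('a'): continues run of 'a', length=2
  Position 2 ('a'): continues run of 'a', length=3
  Position 3 ('b'): new char, reset run to 1
  Position 4 ('c'): new char, reset run to 1
  Position 5 ('a'): new char, reset run to 1
  Position 6 ('c'): new char, reset run to 1
  Position 7 ('a'): new char, reset run to 1
  Position 8 ('c'): new char, reset run to 1
  Position 9 ('c'): continues run of 'c', length=2
Longest run: 'a' with length 3

3


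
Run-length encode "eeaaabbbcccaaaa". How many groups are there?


Input: eeaaabbbcccaaaa
Scanning for consecutive runs:
  Group 1: 'e' x 2 (positions 0-1)
  Group 2: 'a' x 3 (positions 2-4)
  Group 3: 'b' x 3 (positions 5-7)
  Group 4: 'c' x 3 (positions 8-10)
  Group 5: 'a' x 4 (positions 11-14)
Total groups: 5

5


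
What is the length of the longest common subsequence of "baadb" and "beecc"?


LCS of "baadb" and "beecc"
DP table:
           b    e    e    c    c
      0    0    0    0    0    0
  b   0    1    1    1    1    1
  a   0    1    1    1    1    1
  a   0    1    1    1    1    1
  d   0    1    1    1    1    1
  b   0    1    1    1    1    1
LCS length = dp[5][5] = 1

1


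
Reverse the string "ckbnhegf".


Input: ckbnhegf
Reading characters right to left:
  Position 7: 'f'
  Position 6: 'g'
  Position 5: 'e'
  Position 4: 'h'
  Position 3: 'n'
  Position 2: 'b'
  Position 1: 'k'
  Position 0: 'c'
Reversed: fgehnbkc

fgehnbkc


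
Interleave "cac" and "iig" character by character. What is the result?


Interleaving "cac" and "iig":
  Position 0: 'c' from first, 'i' from second => "ci"
  Position 1: 'a' from first, 'i' from second => "ai"
  Position 2: 'c' from first, 'g' from second => "cg"
Result: ciaicg

ciaicg


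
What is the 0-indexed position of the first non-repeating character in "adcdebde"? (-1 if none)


Input: adcdebde
Character frequencies:
  'a': 1
  'b': 1
  'c': 1
  'd': 3
  'e': 2
Scanning left to right for freq == 1:
  Position 0 ('a'): unique! => answer = 0

0


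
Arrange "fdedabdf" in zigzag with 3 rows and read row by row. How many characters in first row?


Zigzag "fdedabdf" into 3 rows:
Placing characters:
  'f' => row 0
  'd' => row 1
  'e' => row 2
  'd' => row 1
  'a' => row 0
  'b' => row 1
  'd' => row 2
  'f' => row 1
Rows:
  Row 0: "fa"
  Row 1: "ddbf"
  Row 2: "ed"
First row length: 2

2


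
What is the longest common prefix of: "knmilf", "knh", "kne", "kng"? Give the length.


Words: knmilf, knh, kne, kng
  Position 0: all 'k' => match
  Position 1: all 'n' => match
  Position 2: ('m', 'h', 'e', 'g') => mismatch, stop
LCP = "kn" (length 2)

2


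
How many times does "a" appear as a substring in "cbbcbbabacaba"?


Searching for "a" in "cbbcbbabacaba"
Scanning each position:
  Position 0: "c" => no
  Position 1: "b" => no
  Position 2: "b" => no
  Position 3: "c" => no
  Position 4: "b" => no
  Position 5: "b" => no
  Position 6: "a" => MATCH
  Position 7: "b" => no
  Position 8: "a" => MATCH
  Position 9: "c" => no
  Position 10: "a" => MATCH
  Position 11: "b" => no
  Position 12: "a" => MATCH
Total occurrences: 4

4


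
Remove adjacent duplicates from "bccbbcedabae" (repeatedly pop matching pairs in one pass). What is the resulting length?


Input: bccbbcedabae
Stack-based adjacent duplicate removal:
  Read 'b': push. Stack: b
  Read 'c': push. Stack: bc
  Read 'c': matches stack top 'c' => pop. Stack: b
  Read 'b': matches stack top 'b' => pop. Stack: (empty)
  Read 'b': push. Stack: b
  Read 'c': push. Stack: bc
  Read 'e': push. Stack: bce
  Read 'd': push. Stack: bced
  Read 'a': push. Stack: bceda
  Read 'b': push. Stack: bcedab
  Read 'a': push. Stack: bcedaba
  Read 'e': push. Stack: bcedabae
Final stack: "bcedabae" (length 8)

8


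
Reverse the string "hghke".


Input: hghke
Reading characters right to left:
  Position 4: 'e'
  Position 3: 'k'
  Position 2: 'h'
  Position 1: 'g'
  Position 0: 'h'
Reversed: ekhgh

ekhgh


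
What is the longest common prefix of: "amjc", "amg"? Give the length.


Words: amjc, amg
  Position 0: all 'a' => match
  Position 1: all 'm' => match
  Position 2: ('j', 'g') => mismatch, stop
LCP = "am" (length 2)

2


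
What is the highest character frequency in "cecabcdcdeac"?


Input: cecabcdcdeac
Character counts:
  'a': 2
  'b': 1
  'c': 5
  'd': 2
  'e': 2
Maximum frequency: 5

5


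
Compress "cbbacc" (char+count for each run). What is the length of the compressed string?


Input: cbbacc
Runs:
  'c' x 1 => "c1"
  'b' x 2 => "b2"
  'a' x 1 => "a1"
  'c' x 2 => "c2"
Compressed: "c1b2a1c2"
Compressed length: 8

8


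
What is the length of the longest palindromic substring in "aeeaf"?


Input: "aeeaf"
Checking substrings for palindromes:
  [0:4] "aeea" (len 4) => palindrome
  [1:3] "ee" (len 2) => palindrome
Longest palindromic substring: "aeea" with length 4

4


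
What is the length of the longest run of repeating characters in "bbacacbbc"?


Input: "bbacacbbc"
Scanning for longest run:
  Position 1 ('b'): continues run of 'b', length=2
  Position 2 ('a'): new char, reset run to 1
  Position 3 ('c'): new char, reset run to 1
  Position 4 ('a'): new char, reset run to 1
  Position 5 ('c'): new char, reset run to 1
  Position 6 ('b'): new char, reset run to 1
  Position 7 ('b'): continues run of 'b', length=2
  Position 8 ('c'): new char, reset run to 1
Longest run: 'b' with length 2

2


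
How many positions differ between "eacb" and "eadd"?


Comparing "eacb" and "eadd" position by position:
  Position 0: 'e' vs 'e' => same
  Position 1: 'a' vs 'a' => same
  Position 2: 'c' vs 'd' => DIFFER
  Position 3: 'b' vs 'd' => DIFFER
Positions that differ: 2

2


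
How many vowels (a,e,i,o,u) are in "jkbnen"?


Input: jkbnen
Checking each character:
  'j' at position 0: consonant
  'k' at position 1: consonant
  'b' at position 2: consonant
  'n' at position 3: consonant
  'e' at position 4: vowel (running total: 1)
  'n' at position 5: consonant
Total vowels: 1

1


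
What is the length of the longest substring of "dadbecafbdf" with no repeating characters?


Input: "dadbecafbdf"
Sliding window (track last position of each char):
  Position 0 ('d'): window [0,0] length 1 -- new best
  Position 1 ('a'): window [0,1] length 2 -- new best
  Position 2 ('d'): repeat (last at 0), move window start to 1
  Position 2 ('d'): window [1,2] length 2
  Position 3 ('b'): window [1,3] length 3 -- new best
  Position 4 ('e'): window [1,4] length 4 -- new best
  Position 5 ('c'): window [1,5] length 5 -- new best
  Position 6 ('a'): repeat (last at 1), move window start to 2
  Position 6 ('a'): window [2,6] length 5
  Position 7 ('f'): window [2,7] length 6 -- new best
  Position 8 ('b'): repeat (last at 3), move window start to 4
  Position 8 ('b'): window [4,8] length 5
  Position 9 ('d'): window [4,9] length 6
  Position 10 ('f'): repeat (last at 7), move window start to 8
  Position 10 ('f'): window [8,10] length 3
Longest substring with no repeats: "dbecaf" with length 6

6


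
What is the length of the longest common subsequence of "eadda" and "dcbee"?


LCS of "eadda" and "dcbee"
DP table:
           d    c    b    e    e
      0    0    0    0    0    0
  e   0    0    0    0    1    1
  a   0    0    0    0    1    1
  d   0    1    1    1    1    1
  d   0    1    1    1    1    1
  a   0    1    1    1    1    1
LCS length = dp[5][5] = 1

1


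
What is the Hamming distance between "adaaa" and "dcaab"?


Comparing "adaaa" and "dcaab" position by position:
  Position 0: 'a' vs 'd' => differ
  Position 1: 'd' vs 'c' => differ
  Position 2: 'a' vs 'a' => same
  Position 3: 'a' vs 'a' => same
  Position 4: 'a' vs 'b' => differ
Total differences (Hamming distance): 3

3


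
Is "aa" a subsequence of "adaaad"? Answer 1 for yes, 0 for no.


Check if "aa" is a subsequence of "adaaad"
Greedy scan:
  Position 0 ('a'): matches sub[0] = 'a'
  Position 1 ('d'): no match needed
  Position 2 ('a'): matches sub[1] = 'a'
  Position 3 ('a'): no match needed
  Position 4 ('a'): no match needed
  Position 5 ('d'): no match needed
All 2 characters matched => is a subsequence

1


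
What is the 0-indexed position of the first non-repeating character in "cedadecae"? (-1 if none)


Input: cedadecae
Character frequencies:
  'a': 2
  'c': 2
  'd': 2
  'e': 3
Scanning left to right for freq == 1:
  Position 0 ('c'): freq=2, skip
  Position 1 ('e'): freq=3, skip
  Position 2 ('d'): freq=2, skip
  Position 3 ('a'): freq=2, skip
  Position 4 ('d'): freq=2, skip
  Position 5 ('e'): freq=3, skip
  Position 6 ('c'): freq=2, skip
  Position 7 ('a'): freq=2, skip
  Position 8 ('e'): freq=3, skip
  No unique character found => answer = -1

-1


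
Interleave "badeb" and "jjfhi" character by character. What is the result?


Interleaving "badeb" and "jjfhi":
  Position 0: 'b' from first, 'j' from second => "bj"
  Position 1: 'a' from first, 'j' from second => "aj"
  Position 2: 'd' from first, 'f' from second => "df"
  Position 3: 'e' from first, 'h' from second => "eh"
  Position 4: 'b' from first, 'i' from second => "bi"
Result: bjajdfehbi

bjajdfehbi


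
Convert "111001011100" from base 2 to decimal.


Input: "111001011100" in base 2
Positional expansion:
  Digit '1' (value 1) x 2^11 = 2048
  Digit '1' (value 1) x 2^10 = 1024
  Digit '1' (value 1) x 2^9 = 512
  Digit '0' (value 0) x 2^8 = 0
  Digit '0' (value 0) x 2^7 = 0
  Digit '1' (value 1) x 2^6 = 64
  Digit '0' (value 0) x 2^5 = 0
  Digit '1' (value 1) x 2^4 = 16
  Digit '1' (value 1) x 2^3 = 8
  Digit '1' (value 1) x 2^2 = 4
  Digit '0' (value 0) x 2^1 = 0
  Digit '0' (value 0) x 2^0 = 0
Sum = 3676

3676


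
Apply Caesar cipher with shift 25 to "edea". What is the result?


Caesar cipher: shift "edea" by 25
  'e' (pos 4) + 25 = pos 3 = 'd'
  'd' (pos 3) + 25 = pos 2 = 'c'
  'e' (pos 4) + 25 = pos 3 = 'd'
  'a' (pos 0) + 25 = pos 25 = 'z'
Result: dcdz

dcdz


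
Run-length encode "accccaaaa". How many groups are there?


Input: accccaaaa
Scanning for consecutive runs:
  Group 1: 'a' x 1 (positions 0-0)
  Group 2: 'c' x 4 (positions 1-4)
  Group 3: 'a' x 4 (positions 5-8)
Total groups: 3

3


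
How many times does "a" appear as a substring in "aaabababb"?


Searching for "a" in "aaabababb"
Scanning each position:
  Position 0: "a" => MATCH
  Position 1: "a" => MATCH
  Position 2: "a" => MATCH
  Position 3: "b" => no
  Position 4: "a" => MATCH
  Position 5: "b" => no
  Position 6: "a" => MATCH
  Position 7: "b" => no
  Position 8: "b" => no
Total occurrences: 5

5


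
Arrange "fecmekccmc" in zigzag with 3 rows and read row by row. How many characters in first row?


Zigzag "fecmekccmc" into 3 rows:
Placing characters:
  'f' => row 0
  'e' => row 1
  'c' => row 2
  'm' => row 1
  'e' => row 0
  'k' => row 1
  'c' => row 2
  'c' => row 1
  'm' => row 0
  'c' => row 1
Rows:
  Row 0: "fem"
  Row 1: "emkcc"
  Row 2: "cc"
First row length: 3

3


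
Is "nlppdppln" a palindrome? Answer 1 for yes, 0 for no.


Input: nlppdppln
Reversed: nlppdppln
  Compare pos 0 ('n') with pos 8 ('n'): match
  Compare pos 1 ('l') with pos 7 ('l'): match
  Compare pos 2 ('p') with pos 6 ('p'): match
  Compare pos 3 ('p') with pos 5 ('p'): match
Result: palindrome

1


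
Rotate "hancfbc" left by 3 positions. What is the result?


Input: "hancfbc", rotate left by 3
First 3 characters: "han"
Remaining characters: "cfbc"
Concatenate remaining + first: "cfbc" + "han" = "cfbchan"

cfbchan


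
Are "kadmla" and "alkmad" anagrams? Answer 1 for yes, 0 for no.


Strings: "kadmla", "alkmad"
Sorted first:  aadklm
Sorted second: aadklm
Sorted forms match => anagrams

1


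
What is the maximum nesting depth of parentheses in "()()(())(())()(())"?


Input: "()()(())(())()(())"
Tracking depth:
  Position 0 '(': depth becomes 1
  Position 1 ')': depth becomes 0
  Position 2 '(': depth becomes 1
  Position 3 ')': depth becomes 0
  Position 4 '(': depth becomes 1
  Position 5 '(': depth becomes 2
  Position 6 ')': depth becomes 1
  Position 7 ')': depth becomes 0
  Position 8 '(': depth becomes 1
  Position 9 '(': depth becomes 2
  Position 10 ')': depth becomes 1
  Position 11 ')': depth becomes 0
  Position 12 '(': depth becomes 1
  Position 13 ')': depth becomes 0
  Position 14 '(': depth becomes 1
  Position 15 '(': depth becomes 2
  Position 16 ')': depth becomes 1
  Position 17 ')': depth becomes 0
Maximum depth reached: 2

2


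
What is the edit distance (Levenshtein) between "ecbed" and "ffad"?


Computing edit distance: "ecbed" -> "ffad"
DP table:
           f    f    a    d
      0    1    2    3    4
  e   1    1    2    3    4
  c   2    2    2    3    4
  b   3    3    3    3    4
  e   4    4    4    4    4
  d   5    5    5    5    4
Edit distance = dp[5][4] = 4

4


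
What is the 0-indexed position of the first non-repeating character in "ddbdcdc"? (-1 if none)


Input: ddbdcdc
Character frequencies:
  'b': 1
  'c': 2
  'd': 4
Scanning left to right for freq == 1:
  Position 0 ('d'): freq=4, skip
  Position 1 ('d'): freq=4, skip
  Position 2 ('b'): unique! => answer = 2

2


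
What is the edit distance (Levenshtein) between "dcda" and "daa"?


Computing edit distance: "dcda" -> "daa"
DP table:
           d    a    a
      0    1    2    3
  d   1    0    1    2
  c   2    1    1    2
  d   3    2    2    2
  a   4    3    2    2
Edit distance = dp[4][3] = 2

2


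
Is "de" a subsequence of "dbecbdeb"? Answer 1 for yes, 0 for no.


Check if "de" is a subsequence of "dbecbdeb"
Greedy scan:
  Position 0 ('d'): matches sub[0] = 'd'
  Position 1 ('b'): no match needed
  Position 2 ('e'): matches sub[1] = 'e'
  Position 3 ('c'): no match needed
  Position 4 ('b'): no match needed
  Position 5 ('d'): no match needed
  Position 6 ('e'): no match needed
  Position 7 ('b'): no match needed
All 2 characters matched => is a subsequence

1


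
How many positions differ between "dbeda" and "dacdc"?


Comparing "dbeda" and "dacdc" position by position:
  Position 0: 'd' vs 'd' => same
  Position 1: 'b' vs 'a' => DIFFER
  Position 2: 'e' vs 'c' => DIFFER
  Position 3: 'd' vs 'd' => same
  Position 4: 'a' vs 'c' => DIFFER
Positions that differ: 3

3


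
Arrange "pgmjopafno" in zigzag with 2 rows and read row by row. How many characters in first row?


Zigzag "pgmjopafno" into 2 rows:
Placing characters:
  'p' => row 0
  'g' => row 1
  'm' => row 0
  'j' => row 1
  'o' => row 0
  'p' => row 1
  'a' => row 0
  'f' => row 1
  'n' => row 0
  'o' => row 1
Rows:
  Row 0: "pmoan"
  Row 1: "gjpfo"
First row length: 5

5


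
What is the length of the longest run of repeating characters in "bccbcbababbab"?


Input: "bccbcbababbab"
Scanning for longest run:
  Position 1 ('c'): new char, reset run to 1
  Position 2 ('c'): continues run of 'c', length=2
  Position 3 ('b'): new char, reset run to 1
  Position 4 ('c'): new char, reset run to 1
  Position 5 ('b'): new char, reset run to 1
  Position 6 ('a'): new char, reset run to 1
  Position 7 ('b'): new char, reset run to 1
  Position 8 ('a'): new char, reset run to 1
  Position 9 ('b'): new char, reset run to 1
  Position 10 ('b'): continues run of 'b', length=2
  Position 11 ('a'): new char, reset run to 1
  Position 12 ('b'): new char, reset run to 1
Longest run: 'c' with length 2

2


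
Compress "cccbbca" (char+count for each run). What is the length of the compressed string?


Input: cccbbca
Runs:
  'c' x 3 => "c3"
  'b' x 2 => "b2"
  'c' x 1 => "c1"
  'a' x 1 => "a1"
Compressed: "c3b2c1a1"
Compressed length: 8

8


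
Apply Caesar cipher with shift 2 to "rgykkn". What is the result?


Caesar cipher: shift "rgykkn" by 2
  'r' (pos 17) + 2 = pos 19 = 't'
  'g' (pos 6) + 2 = pos 8 = 'i'
  'y' (pos 24) + 2 = pos 0 = 'a'
  'k' (pos 10) + 2 = pos 12 = 'm'
  'k' (pos 10) + 2 = pos 12 = 'm'
  'n' (pos 13) + 2 = pos 15 = 'p'
Result: tiammp

tiammp


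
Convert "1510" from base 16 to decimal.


Input: "1510" in base 16
Positional expansion:
  Digit '1' (value 1) x 16^3 = 4096
  Digit '5' (value 5) x 16^2 = 1280
  Digit '1' (value 1) x 16^1 = 16
  Digit '0' (value 0) x 16^0 = 0
Sum = 5392

5392


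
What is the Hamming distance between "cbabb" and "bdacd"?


Comparing "cbabb" and "bdacd" position by position:
  Position 0: 'c' vs 'b' => differ
  Position 1: 'b' vs 'd' => differ
  Position 2: 'a' vs 'a' => same
  Position 3: 'b' vs 'c' => differ
  Position 4: 'b' vs 'd' => differ
Total differences (Hamming distance): 4

4


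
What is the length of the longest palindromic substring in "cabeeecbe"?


Input: "cabeeecbe"
Checking substrings for palindromes:
  [3:6] "eee" (len 3) => palindrome
  [3:5] "ee" (len 2) => palindrome
  [4:6] "ee" (len 2) => palindrome
Longest palindromic substring: "eee" with length 3

3


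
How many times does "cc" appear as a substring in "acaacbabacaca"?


Searching for "cc" in "acaacbabacaca"
Scanning each position:
  Position 0: "ac" => no
  Position 1: "ca" => no
  Position 2: "aa" => no
  Position 3: "ac" => no
  Position 4: "cb" => no
  Position 5: "ba" => no
  Position 6: "ab" => no
  Position 7: "ba" => no
  Position 8: "ac" => no
  Position 9: "ca" => no
  Position 10: "ac" => no
  Position 11: "ca" => no
Total occurrences: 0

0


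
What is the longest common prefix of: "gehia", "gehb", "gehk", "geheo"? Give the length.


Words: gehia, gehb, gehk, geheo
  Position 0: all 'g' => match
  Position 1: all 'e' => match
  Position 2: all 'h' => match
  Position 3: ('i', 'b', 'k', 'e') => mismatch, stop
LCP = "geh" (length 3)

3


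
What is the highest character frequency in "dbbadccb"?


Input: dbbadccb
Character counts:
  'a': 1
  'b': 3
  'c': 2
  'd': 2
Maximum frequency: 3

3


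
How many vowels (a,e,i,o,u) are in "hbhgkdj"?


Input: hbhgkdj
Checking each character:
  'h' at position 0: consonant
  'b' at position 1: consonant
  'h' at position 2: consonant
  'g' at position 3: consonant
  'k' at position 4: consonant
  'd' at position 5: consonant
  'j' at position 6: consonant
Total vowels: 0

0
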